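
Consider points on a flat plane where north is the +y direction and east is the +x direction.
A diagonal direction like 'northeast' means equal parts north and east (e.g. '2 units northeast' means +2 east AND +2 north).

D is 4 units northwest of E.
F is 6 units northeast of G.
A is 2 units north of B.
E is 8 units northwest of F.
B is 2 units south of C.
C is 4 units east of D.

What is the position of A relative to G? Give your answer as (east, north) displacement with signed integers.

Place G at the origin (east=0, north=0).
  F is 6 units northeast of G: delta (east=+6, north=+6); F at (east=6, north=6).
  E is 8 units northwest of F: delta (east=-8, north=+8); E at (east=-2, north=14).
  D is 4 units northwest of E: delta (east=-4, north=+4); D at (east=-6, north=18).
  C is 4 units east of D: delta (east=+4, north=+0); C at (east=-2, north=18).
  B is 2 units south of C: delta (east=+0, north=-2); B at (east=-2, north=16).
  A is 2 units north of B: delta (east=+0, north=+2); A at (east=-2, north=18).
Therefore A relative to G: (east=-2, north=18).

Answer: A is at (east=-2, north=18) relative to G.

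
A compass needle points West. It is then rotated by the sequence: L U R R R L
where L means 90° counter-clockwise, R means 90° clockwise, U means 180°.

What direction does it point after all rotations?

Start: West
  L (left (90° counter-clockwise)) -> South
  U (U-turn (180°)) -> North
  R (right (90° clockwise)) -> East
  R (right (90° clockwise)) -> South
  R (right (90° clockwise)) -> West
  L (left (90° counter-clockwise)) -> South
Final: South

Answer: Final heading: South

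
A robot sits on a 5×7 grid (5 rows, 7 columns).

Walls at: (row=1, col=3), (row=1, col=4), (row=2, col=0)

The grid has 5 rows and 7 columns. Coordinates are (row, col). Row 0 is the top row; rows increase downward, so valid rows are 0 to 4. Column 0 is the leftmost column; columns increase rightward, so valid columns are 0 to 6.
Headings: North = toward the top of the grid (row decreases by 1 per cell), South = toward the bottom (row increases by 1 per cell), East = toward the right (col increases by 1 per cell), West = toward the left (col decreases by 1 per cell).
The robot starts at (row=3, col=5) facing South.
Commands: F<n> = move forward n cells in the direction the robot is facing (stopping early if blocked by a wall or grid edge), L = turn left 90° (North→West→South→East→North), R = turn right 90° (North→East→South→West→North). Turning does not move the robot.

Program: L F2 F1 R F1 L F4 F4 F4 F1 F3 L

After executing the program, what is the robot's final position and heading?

Answer: Final position: (row=4, col=6), facing North

Derivation:
Start: (row=3, col=5), facing South
  L: turn left, now facing East
  F2: move forward 1/2 (blocked), now at (row=3, col=6)
  F1: move forward 0/1 (blocked), now at (row=3, col=6)
  R: turn right, now facing South
  F1: move forward 1, now at (row=4, col=6)
  L: turn left, now facing East
  [×3]F4: move forward 0/4 (blocked), now at (row=4, col=6)
  F1: move forward 0/1 (blocked), now at (row=4, col=6)
  F3: move forward 0/3 (blocked), now at (row=4, col=6)
  L: turn left, now facing North
Final: (row=4, col=6), facing North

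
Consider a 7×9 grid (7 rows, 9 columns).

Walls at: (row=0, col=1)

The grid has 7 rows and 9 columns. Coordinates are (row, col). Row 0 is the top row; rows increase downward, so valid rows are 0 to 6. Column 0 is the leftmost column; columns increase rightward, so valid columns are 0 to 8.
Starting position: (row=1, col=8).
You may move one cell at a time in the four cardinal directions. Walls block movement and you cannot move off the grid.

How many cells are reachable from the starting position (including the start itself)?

Answer: Reachable cells: 62

Derivation:
BFS flood-fill from (row=1, col=8):
  Distance 0: (row=1, col=8)
  Distance 1: (row=0, col=8), (row=1, col=7), (row=2, col=8)
  Distance 2: (row=0, col=7), (row=1, col=6), (row=2, col=7), (row=3, col=8)
  Distance 3: (row=0, col=6), (row=1, col=5), (row=2, col=6), (row=3, col=7), (row=4, col=8)
  Distance 4: (row=0, col=5), (row=1, col=4), (row=2, col=5), (row=3, col=6), (row=4, col=7), (row=5, col=8)
  Distance 5: (row=0, col=4), (row=1, col=3), (row=2, col=4), (row=3, col=5), (row=4, col=6), (row=5, col=7), (row=6, col=8)
  Distance 6: (row=0, col=3), (row=1, col=2), (row=2, col=3), (row=3, col=4), (row=4, col=5), (row=5, col=6), (row=6, col=7)
  Distance 7: (row=0, col=2), (row=1, col=1), (row=2, col=2), (row=3, col=3), (row=4, col=4), (row=5, col=5), (row=6, col=6)
  Distance 8: (row=1, col=0), (row=2, col=1), (row=3, col=2), (row=4, col=3), (row=5, col=4), (row=6, col=5)
  Distance 9: (row=0, col=0), (row=2, col=0), (row=3, col=1), (row=4, col=2), (row=5, col=3), (row=6, col=4)
  Distance 10: (row=3, col=0), (row=4, col=1), (row=5, col=2), (row=6, col=3)
  Distance 11: (row=4, col=0), (row=5, col=1), (row=6, col=2)
  Distance 12: (row=5, col=0), (row=6, col=1)
  Distance 13: (row=6, col=0)
Total reachable: 62 (grid has 62 open cells total)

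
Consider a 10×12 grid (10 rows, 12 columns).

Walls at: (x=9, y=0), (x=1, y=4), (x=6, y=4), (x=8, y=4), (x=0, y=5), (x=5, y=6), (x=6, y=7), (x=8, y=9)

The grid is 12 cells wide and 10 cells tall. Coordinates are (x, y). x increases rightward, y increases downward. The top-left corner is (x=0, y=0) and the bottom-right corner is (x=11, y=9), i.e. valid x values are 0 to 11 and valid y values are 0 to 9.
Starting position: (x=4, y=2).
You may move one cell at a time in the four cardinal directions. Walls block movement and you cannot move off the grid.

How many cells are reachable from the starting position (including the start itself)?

Answer: Reachable cells: 112

Derivation:
BFS flood-fill from (x=4, y=2):
  Distance 0: (x=4, y=2)
  Distance 1: (x=4, y=1), (x=3, y=2), (x=5, y=2), (x=4, y=3)
  Distance 2: (x=4, y=0), (x=3, y=1), (x=5, y=1), (x=2, y=2), (x=6, y=2), (x=3, y=3), (x=5, y=3), (x=4, y=4)
  Distance 3: (x=3, y=0), (x=5, y=0), (x=2, y=1), (x=6, y=1), (x=1, y=2), (x=7, y=2), (x=2, y=3), (x=6, y=3), (x=3, y=4), (x=5, y=4), (x=4, y=5)
  Distance 4: (x=2, y=0), (x=6, y=0), (x=1, y=1), (x=7, y=1), (x=0, y=2), (x=8, y=2), (x=1, y=3), (x=7, y=3), (x=2, y=4), (x=3, y=5), (x=5, y=5), (x=4, y=6)
  Distance 5: (x=1, y=0), (x=7, y=0), (x=0, y=1), (x=8, y=1), (x=9, y=2), (x=0, y=3), (x=8, y=3), (x=7, y=4), (x=2, y=5), (x=6, y=5), (x=3, y=6), (x=4, y=7)
  Distance 6: (x=0, y=0), (x=8, y=0), (x=9, y=1), (x=10, y=2), (x=9, y=3), (x=0, y=4), (x=1, y=5), (x=7, y=5), (x=2, y=6), (x=6, y=6), (x=3, y=7), (x=5, y=7), (x=4, y=8)
  Distance 7: (x=10, y=1), (x=11, y=2), (x=10, y=3), (x=9, y=4), (x=8, y=5), (x=1, y=6), (x=7, y=6), (x=2, y=7), (x=3, y=8), (x=5, y=8), (x=4, y=9)
  Distance 8: (x=10, y=0), (x=11, y=1), (x=11, y=3), (x=10, y=4), (x=9, y=5), (x=0, y=6), (x=8, y=6), (x=1, y=7), (x=7, y=7), (x=2, y=8), (x=6, y=8), (x=3, y=9), (x=5, y=9)
  Distance 9: (x=11, y=0), (x=11, y=4), (x=10, y=5), (x=9, y=6), (x=0, y=7), (x=8, y=7), (x=1, y=8), (x=7, y=8), (x=2, y=9), (x=6, y=9)
  Distance 10: (x=11, y=5), (x=10, y=6), (x=9, y=7), (x=0, y=8), (x=8, y=8), (x=1, y=9), (x=7, y=9)
  Distance 11: (x=11, y=6), (x=10, y=7), (x=9, y=8), (x=0, y=9)
  Distance 12: (x=11, y=7), (x=10, y=8), (x=9, y=9)
  Distance 13: (x=11, y=8), (x=10, y=9)
  Distance 14: (x=11, y=9)
Total reachable: 112 (grid has 112 open cells total)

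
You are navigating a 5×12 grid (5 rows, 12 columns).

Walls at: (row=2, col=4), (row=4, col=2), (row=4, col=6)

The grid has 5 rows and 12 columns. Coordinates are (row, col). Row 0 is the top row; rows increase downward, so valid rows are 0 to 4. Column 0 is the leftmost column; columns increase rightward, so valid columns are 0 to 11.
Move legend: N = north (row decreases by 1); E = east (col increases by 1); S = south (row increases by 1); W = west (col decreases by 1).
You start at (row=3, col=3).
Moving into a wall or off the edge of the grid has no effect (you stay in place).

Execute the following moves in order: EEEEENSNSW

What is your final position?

Start: (row=3, col=3)
  E (east): (row=3, col=3) -> (row=3, col=4)
  E (east): (row=3, col=4) -> (row=3, col=5)
  E (east): (row=3, col=5) -> (row=3, col=6)
  E (east): (row=3, col=6) -> (row=3, col=7)
  E (east): (row=3, col=7) -> (row=3, col=8)
  N (north): (row=3, col=8) -> (row=2, col=8)
  S (south): (row=2, col=8) -> (row=3, col=8)
  N (north): (row=3, col=8) -> (row=2, col=8)
  S (south): (row=2, col=8) -> (row=3, col=8)
  W (west): (row=3, col=8) -> (row=3, col=7)
Final: (row=3, col=7)

Answer: Final position: (row=3, col=7)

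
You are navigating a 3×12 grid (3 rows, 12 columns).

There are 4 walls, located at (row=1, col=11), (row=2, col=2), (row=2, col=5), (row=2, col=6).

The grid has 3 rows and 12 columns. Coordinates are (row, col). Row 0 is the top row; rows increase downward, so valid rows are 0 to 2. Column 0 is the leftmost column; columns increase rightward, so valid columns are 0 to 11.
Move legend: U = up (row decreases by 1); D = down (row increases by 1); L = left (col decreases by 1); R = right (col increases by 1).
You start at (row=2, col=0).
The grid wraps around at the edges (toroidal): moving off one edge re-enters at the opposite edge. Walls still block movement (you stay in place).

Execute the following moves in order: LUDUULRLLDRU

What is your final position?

Answer: Final position: (row=2, col=10)

Derivation:
Start: (row=2, col=0)
  L (left): (row=2, col=0) -> (row=2, col=11)
  U (up): blocked, stay at (row=2, col=11)
  D (down): (row=2, col=11) -> (row=0, col=11)
  U (up): (row=0, col=11) -> (row=2, col=11)
  U (up): blocked, stay at (row=2, col=11)
  L (left): (row=2, col=11) -> (row=2, col=10)
  R (right): (row=2, col=10) -> (row=2, col=11)
  L (left): (row=2, col=11) -> (row=2, col=10)
  L (left): (row=2, col=10) -> (row=2, col=9)
  D (down): (row=2, col=9) -> (row=0, col=9)
  R (right): (row=0, col=9) -> (row=0, col=10)
  U (up): (row=0, col=10) -> (row=2, col=10)
Final: (row=2, col=10)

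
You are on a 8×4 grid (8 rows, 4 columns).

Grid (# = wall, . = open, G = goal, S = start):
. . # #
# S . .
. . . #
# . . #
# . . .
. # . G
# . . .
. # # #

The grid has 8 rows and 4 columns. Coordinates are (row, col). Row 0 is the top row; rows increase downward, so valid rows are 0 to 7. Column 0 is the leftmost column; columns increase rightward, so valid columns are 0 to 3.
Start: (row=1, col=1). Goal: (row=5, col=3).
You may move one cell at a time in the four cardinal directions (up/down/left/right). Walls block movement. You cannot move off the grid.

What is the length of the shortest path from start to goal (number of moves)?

BFS from (row=1, col=1) until reaching (row=5, col=3):
  Distance 0: (row=1, col=1)
  Distance 1: (row=0, col=1), (row=1, col=2), (row=2, col=1)
  Distance 2: (row=0, col=0), (row=1, col=3), (row=2, col=0), (row=2, col=2), (row=3, col=1)
  Distance 3: (row=3, col=2), (row=4, col=1)
  Distance 4: (row=4, col=2)
  Distance 5: (row=4, col=3), (row=5, col=2)
  Distance 6: (row=5, col=3), (row=6, col=2)  <- goal reached here
One shortest path (6 moves): (row=1, col=1) -> (row=1, col=2) -> (row=2, col=2) -> (row=3, col=2) -> (row=4, col=2) -> (row=4, col=3) -> (row=5, col=3)

Answer: Shortest path length: 6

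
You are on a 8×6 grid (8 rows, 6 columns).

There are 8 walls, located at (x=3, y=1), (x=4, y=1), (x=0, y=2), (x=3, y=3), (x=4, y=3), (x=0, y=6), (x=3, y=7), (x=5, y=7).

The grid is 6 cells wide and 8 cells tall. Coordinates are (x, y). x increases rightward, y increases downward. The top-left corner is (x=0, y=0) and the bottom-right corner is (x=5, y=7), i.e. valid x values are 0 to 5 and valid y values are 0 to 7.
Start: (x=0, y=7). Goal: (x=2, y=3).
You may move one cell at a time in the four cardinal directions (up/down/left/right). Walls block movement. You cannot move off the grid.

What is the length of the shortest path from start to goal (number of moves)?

BFS from (x=0, y=7) until reaching (x=2, y=3):
  Distance 0: (x=0, y=7)
  Distance 1: (x=1, y=7)
  Distance 2: (x=1, y=6), (x=2, y=7)
  Distance 3: (x=1, y=5), (x=2, y=6)
  Distance 4: (x=1, y=4), (x=0, y=5), (x=2, y=5), (x=3, y=6)
  Distance 5: (x=1, y=3), (x=0, y=4), (x=2, y=4), (x=3, y=5), (x=4, y=6)
  Distance 6: (x=1, y=2), (x=0, y=3), (x=2, y=3), (x=3, y=4), (x=4, y=5), (x=5, y=6), (x=4, y=7)  <- goal reached here
One shortest path (6 moves): (x=0, y=7) -> (x=1, y=7) -> (x=2, y=7) -> (x=2, y=6) -> (x=2, y=5) -> (x=2, y=4) -> (x=2, y=3)

Answer: Shortest path length: 6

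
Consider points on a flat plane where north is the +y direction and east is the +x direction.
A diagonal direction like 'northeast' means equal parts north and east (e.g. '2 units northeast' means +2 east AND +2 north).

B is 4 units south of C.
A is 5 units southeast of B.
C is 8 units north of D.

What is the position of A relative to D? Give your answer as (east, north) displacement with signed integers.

Place D at the origin (east=0, north=0).
  C is 8 units north of D: delta (east=+0, north=+8); C at (east=0, north=8).
  B is 4 units south of C: delta (east=+0, north=-4); B at (east=0, north=4).
  A is 5 units southeast of B: delta (east=+5, north=-5); A at (east=5, north=-1).
Therefore A relative to D: (east=5, north=-1).

Answer: A is at (east=5, north=-1) relative to D.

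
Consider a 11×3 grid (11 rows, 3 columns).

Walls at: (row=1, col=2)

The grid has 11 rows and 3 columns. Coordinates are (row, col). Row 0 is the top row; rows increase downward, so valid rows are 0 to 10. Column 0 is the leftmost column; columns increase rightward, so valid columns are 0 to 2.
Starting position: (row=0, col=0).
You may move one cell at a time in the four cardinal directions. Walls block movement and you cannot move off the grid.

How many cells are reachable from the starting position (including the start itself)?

Answer: Reachable cells: 32

Derivation:
BFS flood-fill from (row=0, col=0):
  Distance 0: (row=0, col=0)
  Distance 1: (row=0, col=1), (row=1, col=0)
  Distance 2: (row=0, col=2), (row=1, col=1), (row=2, col=0)
  Distance 3: (row=2, col=1), (row=3, col=0)
  Distance 4: (row=2, col=2), (row=3, col=1), (row=4, col=0)
  Distance 5: (row=3, col=2), (row=4, col=1), (row=5, col=0)
  Distance 6: (row=4, col=2), (row=5, col=1), (row=6, col=0)
  Distance 7: (row=5, col=2), (row=6, col=1), (row=7, col=0)
  Distance 8: (row=6, col=2), (row=7, col=1), (row=8, col=0)
  Distance 9: (row=7, col=2), (row=8, col=1), (row=9, col=0)
  Distance 10: (row=8, col=2), (row=9, col=1), (row=10, col=0)
  Distance 11: (row=9, col=2), (row=10, col=1)
  Distance 12: (row=10, col=2)
Total reachable: 32 (grid has 32 open cells total)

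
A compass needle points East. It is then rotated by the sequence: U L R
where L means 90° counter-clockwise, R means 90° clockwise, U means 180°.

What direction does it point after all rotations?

Start: East
  U (U-turn (180°)) -> West
  L (left (90° counter-clockwise)) -> South
  R (right (90° clockwise)) -> West
Final: West

Answer: Final heading: West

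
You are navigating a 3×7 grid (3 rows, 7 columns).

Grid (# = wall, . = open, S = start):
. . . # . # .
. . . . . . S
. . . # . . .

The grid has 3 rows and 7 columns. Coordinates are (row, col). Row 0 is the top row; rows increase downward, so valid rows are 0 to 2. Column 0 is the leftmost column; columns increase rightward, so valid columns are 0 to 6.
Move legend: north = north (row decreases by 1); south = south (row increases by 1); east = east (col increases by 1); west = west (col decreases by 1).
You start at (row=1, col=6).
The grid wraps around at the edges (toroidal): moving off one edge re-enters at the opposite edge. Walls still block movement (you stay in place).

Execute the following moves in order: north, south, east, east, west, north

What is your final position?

Start: (row=1, col=6)
  north (north): (row=1, col=6) -> (row=0, col=6)
  south (south): (row=0, col=6) -> (row=1, col=6)
  east (east): (row=1, col=6) -> (row=1, col=0)
  east (east): (row=1, col=0) -> (row=1, col=1)
  west (west): (row=1, col=1) -> (row=1, col=0)
  north (north): (row=1, col=0) -> (row=0, col=0)
Final: (row=0, col=0)

Answer: Final position: (row=0, col=0)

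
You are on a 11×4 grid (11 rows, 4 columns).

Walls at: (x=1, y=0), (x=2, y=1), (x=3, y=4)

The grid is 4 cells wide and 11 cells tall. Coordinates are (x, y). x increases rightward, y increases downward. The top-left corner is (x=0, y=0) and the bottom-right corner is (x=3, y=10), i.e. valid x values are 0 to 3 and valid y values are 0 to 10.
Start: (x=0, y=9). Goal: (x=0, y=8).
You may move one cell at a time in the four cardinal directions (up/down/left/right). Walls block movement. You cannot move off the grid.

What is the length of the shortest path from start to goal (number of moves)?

BFS from (x=0, y=9) until reaching (x=0, y=8):
  Distance 0: (x=0, y=9)
  Distance 1: (x=0, y=8), (x=1, y=9), (x=0, y=10)  <- goal reached here
One shortest path (1 moves): (x=0, y=9) -> (x=0, y=8)

Answer: Shortest path length: 1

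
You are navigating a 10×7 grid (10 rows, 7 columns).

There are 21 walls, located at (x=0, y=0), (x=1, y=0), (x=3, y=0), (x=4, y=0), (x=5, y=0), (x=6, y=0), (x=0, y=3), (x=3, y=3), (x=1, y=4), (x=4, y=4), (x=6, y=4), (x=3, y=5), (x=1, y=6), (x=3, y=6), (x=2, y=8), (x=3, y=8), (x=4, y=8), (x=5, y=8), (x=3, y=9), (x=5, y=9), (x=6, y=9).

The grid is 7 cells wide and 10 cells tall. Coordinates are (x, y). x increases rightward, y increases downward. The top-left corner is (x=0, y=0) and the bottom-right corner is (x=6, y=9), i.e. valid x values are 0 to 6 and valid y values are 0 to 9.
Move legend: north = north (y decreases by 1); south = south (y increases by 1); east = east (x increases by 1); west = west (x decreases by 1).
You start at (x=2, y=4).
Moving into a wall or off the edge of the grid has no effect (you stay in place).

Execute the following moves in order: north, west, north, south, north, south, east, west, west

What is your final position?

Answer: Final position: (x=1, y=3)

Derivation:
Start: (x=2, y=4)
  north (north): (x=2, y=4) -> (x=2, y=3)
  west (west): (x=2, y=3) -> (x=1, y=3)
  north (north): (x=1, y=3) -> (x=1, y=2)
  south (south): (x=1, y=2) -> (x=1, y=3)
  north (north): (x=1, y=3) -> (x=1, y=2)
  south (south): (x=1, y=2) -> (x=1, y=3)
  east (east): (x=1, y=3) -> (x=2, y=3)
  west (west): (x=2, y=3) -> (x=1, y=3)
  west (west): blocked, stay at (x=1, y=3)
Final: (x=1, y=3)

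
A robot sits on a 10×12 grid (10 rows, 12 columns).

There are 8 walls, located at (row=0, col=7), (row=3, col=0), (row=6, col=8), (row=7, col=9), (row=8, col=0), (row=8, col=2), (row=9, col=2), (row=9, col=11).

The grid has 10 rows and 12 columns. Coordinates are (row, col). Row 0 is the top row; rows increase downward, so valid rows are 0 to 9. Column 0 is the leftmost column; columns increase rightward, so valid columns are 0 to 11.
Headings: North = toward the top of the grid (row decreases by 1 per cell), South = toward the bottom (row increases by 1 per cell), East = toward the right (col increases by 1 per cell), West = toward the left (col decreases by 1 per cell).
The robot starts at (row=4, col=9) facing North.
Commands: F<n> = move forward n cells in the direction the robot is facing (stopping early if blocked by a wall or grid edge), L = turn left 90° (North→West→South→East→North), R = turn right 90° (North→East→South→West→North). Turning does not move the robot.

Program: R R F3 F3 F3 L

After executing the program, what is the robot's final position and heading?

Answer: Final position: (row=6, col=9), facing East

Derivation:
Start: (row=4, col=9), facing North
  R: turn right, now facing East
  R: turn right, now facing South
  F3: move forward 2/3 (blocked), now at (row=6, col=9)
  F3: move forward 0/3 (blocked), now at (row=6, col=9)
  F3: move forward 0/3 (blocked), now at (row=6, col=9)
  L: turn left, now facing East
Final: (row=6, col=9), facing East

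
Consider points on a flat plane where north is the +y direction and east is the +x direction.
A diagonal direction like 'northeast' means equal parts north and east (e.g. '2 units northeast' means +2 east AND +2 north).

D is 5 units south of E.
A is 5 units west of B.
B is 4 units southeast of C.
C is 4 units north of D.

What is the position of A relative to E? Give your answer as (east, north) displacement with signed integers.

Place E at the origin (east=0, north=0).
  D is 5 units south of E: delta (east=+0, north=-5); D at (east=0, north=-5).
  C is 4 units north of D: delta (east=+0, north=+4); C at (east=0, north=-1).
  B is 4 units southeast of C: delta (east=+4, north=-4); B at (east=4, north=-5).
  A is 5 units west of B: delta (east=-5, north=+0); A at (east=-1, north=-5).
Therefore A relative to E: (east=-1, north=-5).

Answer: A is at (east=-1, north=-5) relative to E.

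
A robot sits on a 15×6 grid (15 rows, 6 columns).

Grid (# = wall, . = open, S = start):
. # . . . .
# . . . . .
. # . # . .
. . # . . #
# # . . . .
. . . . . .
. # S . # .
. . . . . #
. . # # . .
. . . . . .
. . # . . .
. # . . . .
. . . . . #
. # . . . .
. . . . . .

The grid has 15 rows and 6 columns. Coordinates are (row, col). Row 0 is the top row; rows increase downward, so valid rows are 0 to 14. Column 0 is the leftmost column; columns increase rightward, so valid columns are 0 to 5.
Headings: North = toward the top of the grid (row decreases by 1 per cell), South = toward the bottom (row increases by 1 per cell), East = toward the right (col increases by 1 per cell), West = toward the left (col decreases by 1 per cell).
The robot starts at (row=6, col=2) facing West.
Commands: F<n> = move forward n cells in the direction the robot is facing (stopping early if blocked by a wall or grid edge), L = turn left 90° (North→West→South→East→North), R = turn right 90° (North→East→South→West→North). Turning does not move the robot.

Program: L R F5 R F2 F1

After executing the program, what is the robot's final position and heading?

Start: (row=6, col=2), facing West
  L: turn left, now facing South
  R: turn right, now facing West
  F5: move forward 0/5 (blocked), now at (row=6, col=2)
  R: turn right, now facing North
  F2: move forward 2, now at (row=4, col=2)
  F1: move forward 0/1 (blocked), now at (row=4, col=2)
Final: (row=4, col=2), facing North

Answer: Final position: (row=4, col=2), facing North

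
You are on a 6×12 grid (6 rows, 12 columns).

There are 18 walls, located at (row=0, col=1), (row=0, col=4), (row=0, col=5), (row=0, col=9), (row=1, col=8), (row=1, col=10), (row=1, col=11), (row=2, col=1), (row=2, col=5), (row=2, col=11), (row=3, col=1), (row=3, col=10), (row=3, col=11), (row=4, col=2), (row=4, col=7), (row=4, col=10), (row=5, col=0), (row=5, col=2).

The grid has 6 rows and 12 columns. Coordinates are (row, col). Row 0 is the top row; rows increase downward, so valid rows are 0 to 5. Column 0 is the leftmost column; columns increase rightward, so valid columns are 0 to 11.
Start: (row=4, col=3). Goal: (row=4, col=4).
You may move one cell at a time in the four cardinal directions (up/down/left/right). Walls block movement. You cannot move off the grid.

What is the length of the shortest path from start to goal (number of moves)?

Answer: Shortest path length: 1

Derivation:
BFS from (row=4, col=3) until reaching (row=4, col=4):
  Distance 0: (row=4, col=3)
  Distance 1: (row=3, col=3), (row=4, col=4), (row=5, col=3)  <- goal reached here
One shortest path (1 moves): (row=4, col=3) -> (row=4, col=4)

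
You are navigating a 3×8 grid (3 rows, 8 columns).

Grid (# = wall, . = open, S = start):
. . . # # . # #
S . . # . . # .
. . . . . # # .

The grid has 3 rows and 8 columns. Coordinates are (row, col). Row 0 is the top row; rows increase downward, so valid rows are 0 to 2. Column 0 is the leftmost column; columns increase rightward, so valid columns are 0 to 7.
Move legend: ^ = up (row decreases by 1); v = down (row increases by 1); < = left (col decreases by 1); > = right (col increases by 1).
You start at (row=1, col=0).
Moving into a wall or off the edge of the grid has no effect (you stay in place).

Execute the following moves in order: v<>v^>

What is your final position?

Start: (row=1, col=0)
  v (down): (row=1, col=0) -> (row=2, col=0)
  < (left): blocked, stay at (row=2, col=0)
  > (right): (row=2, col=0) -> (row=2, col=1)
  v (down): blocked, stay at (row=2, col=1)
  ^ (up): (row=2, col=1) -> (row=1, col=1)
  > (right): (row=1, col=1) -> (row=1, col=2)
Final: (row=1, col=2)

Answer: Final position: (row=1, col=2)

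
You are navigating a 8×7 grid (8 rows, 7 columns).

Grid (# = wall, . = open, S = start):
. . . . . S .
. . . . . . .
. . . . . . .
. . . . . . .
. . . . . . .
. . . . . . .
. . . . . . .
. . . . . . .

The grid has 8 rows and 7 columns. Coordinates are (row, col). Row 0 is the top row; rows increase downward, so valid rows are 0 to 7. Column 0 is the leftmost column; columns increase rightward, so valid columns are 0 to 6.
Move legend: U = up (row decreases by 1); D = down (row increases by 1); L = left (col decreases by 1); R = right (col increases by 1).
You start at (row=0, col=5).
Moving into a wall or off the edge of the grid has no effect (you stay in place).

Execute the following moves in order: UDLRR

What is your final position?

Answer: Final position: (row=1, col=6)

Derivation:
Start: (row=0, col=5)
  U (up): blocked, stay at (row=0, col=5)
  D (down): (row=0, col=5) -> (row=1, col=5)
  L (left): (row=1, col=5) -> (row=1, col=4)
  R (right): (row=1, col=4) -> (row=1, col=5)
  R (right): (row=1, col=5) -> (row=1, col=6)
Final: (row=1, col=6)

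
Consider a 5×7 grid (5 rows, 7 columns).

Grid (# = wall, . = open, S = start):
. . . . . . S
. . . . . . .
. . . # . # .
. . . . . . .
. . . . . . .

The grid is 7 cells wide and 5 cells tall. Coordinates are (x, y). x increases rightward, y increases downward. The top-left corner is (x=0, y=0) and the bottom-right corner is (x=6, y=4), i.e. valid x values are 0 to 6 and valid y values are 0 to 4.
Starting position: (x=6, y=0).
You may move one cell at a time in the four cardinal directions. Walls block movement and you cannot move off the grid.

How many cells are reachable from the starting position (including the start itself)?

Answer: Reachable cells: 33

Derivation:
BFS flood-fill from (x=6, y=0):
  Distance 0: (x=6, y=0)
  Distance 1: (x=5, y=0), (x=6, y=1)
  Distance 2: (x=4, y=0), (x=5, y=1), (x=6, y=2)
  Distance 3: (x=3, y=0), (x=4, y=1), (x=6, y=3)
  Distance 4: (x=2, y=0), (x=3, y=1), (x=4, y=2), (x=5, y=3), (x=6, y=4)
  Distance 5: (x=1, y=0), (x=2, y=1), (x=4, y=3), (x=5, y=4)
  Distance 6: (x=0, y=0), (x=1, y=1), (x=2, y=2), (x=3, y=3), (x=4, y=4)
  Distance 7: (x=0, y=1), (x=1, y=2), (x=2, y=3), (x=3, y=4)
  Distance 8: (x=0, y=2), (x=1, y=3), (x=2, y=4)
  Distance 9: (x=0, y=3), (x=1, y=4)
  Distance 10: (x=0, y=4)
Total reachable: 33 (grid has 33 open cells total)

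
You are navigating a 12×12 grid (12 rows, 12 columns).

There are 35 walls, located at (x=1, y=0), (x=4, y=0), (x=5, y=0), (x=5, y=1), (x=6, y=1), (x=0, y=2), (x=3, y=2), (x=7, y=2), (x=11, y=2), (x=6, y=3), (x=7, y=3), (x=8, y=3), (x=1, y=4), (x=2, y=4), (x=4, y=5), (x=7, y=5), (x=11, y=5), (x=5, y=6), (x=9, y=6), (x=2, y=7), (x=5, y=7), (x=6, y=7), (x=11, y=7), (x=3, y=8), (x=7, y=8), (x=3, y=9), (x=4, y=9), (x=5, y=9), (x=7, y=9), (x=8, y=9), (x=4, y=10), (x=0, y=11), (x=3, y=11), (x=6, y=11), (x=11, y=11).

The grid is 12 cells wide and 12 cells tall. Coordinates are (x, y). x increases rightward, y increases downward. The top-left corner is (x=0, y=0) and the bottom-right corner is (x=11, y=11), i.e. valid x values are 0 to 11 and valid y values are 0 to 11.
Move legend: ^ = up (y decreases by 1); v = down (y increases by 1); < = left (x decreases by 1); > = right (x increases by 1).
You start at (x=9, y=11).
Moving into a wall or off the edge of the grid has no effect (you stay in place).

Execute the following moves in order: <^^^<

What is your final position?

Answer: Final position: (x=7, y=10)

Derivation:
Start: (x=9, y=11)
  < (left): (x=9, y=11) -> (x=8, y=11)
  ^ (up): (x=8, y=11) -> (x=8, y=10)
  ^ (up): blocked, stay at (x=8, y=10)
  ^ (up): blocked, stay at (x=8, y=10)
  < (left): (x=8, y=10) -> (x=7, y=10)
Final: (x=7, y=10)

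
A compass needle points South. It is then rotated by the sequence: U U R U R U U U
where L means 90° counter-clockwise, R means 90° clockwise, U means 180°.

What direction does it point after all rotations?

Answer: Final heading: North

Derivation:
Start: South
  U (U-turn (180°)) -> North
  U (U-turn (180°)) -> South
  R (right (90° clockwise)) -> West
  U (U-turn (180°)) -> East
  R (right (90° clockwise)) -> South
  U (U-turn (180°)) -> North
  U (U-turn (180°)) -> South
  U (U-turn (180°)) -> North
Final: North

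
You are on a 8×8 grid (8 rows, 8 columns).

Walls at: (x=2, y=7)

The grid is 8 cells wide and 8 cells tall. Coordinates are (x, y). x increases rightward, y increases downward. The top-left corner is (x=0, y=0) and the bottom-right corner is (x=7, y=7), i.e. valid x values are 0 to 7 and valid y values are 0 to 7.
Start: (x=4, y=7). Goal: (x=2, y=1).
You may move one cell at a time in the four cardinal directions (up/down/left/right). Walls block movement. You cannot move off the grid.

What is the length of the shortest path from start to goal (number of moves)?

Answer: Shortest path length: 8

Derivation:
BFS from (x=4, y=7) until reaching (x=2, y=1):
  Distance 0: (x=4, y=7)
  Distance 1: (x=4, y=6), (x=3, y=7), (x=5, y=7)
  Distance 2: (x=4, y=5), (x=3, y=6), (x=5, y=6), (x=6, y=7)
  Distance 3: (x=4, y=4), (x=3, y=5), (x=5, y=5), (x=2, y=6), (x=6, y=6), (x=7, y=7)
  Distance 4: (x=4, y=3), (x=3, y=4), (x=5, y=4), (x=2, y=5), (x=6, y=5), (x=1, y=6), (x=7, y=6)
  Distance 5: (x=4, y=2), (x=3, y=3), (x=5, y=3), (x=2, y=4), (x=6, y=4), (x=1, y=5), (x=7, y=5), (x=0, y=6), (x=1, y=7)
  Distance 6: (x=4, y=1), (x=3, y=2), (x=5, y=2), (x=2, y=3), (x=6, y=3), (x=1, y=4), (x=7, y=4), (x=0, y=5), (x=0, y=7)
  Distance 7: (x=4, y=0), (x=3, y=1), (x=5, y=1), (x=2, y=2), (x=6, y=2), (x=1, y=3), (x=7, y=3), (x=0, y=4)
  Distance 8: (x=3, y=0), (x=5, y=0), (x=2, y=1), (x=6, y=1), (x=1, y=2), (x=7, y=2), (x=0, y=3)  <- goal reached here
One shortest path (8 moves): (x=4, y=7) -> (x=3, y=7) -> (x=3, y=6) -> (x=2, y=6) -> (x=2, y=5) -> (x=2, y=4) -> (x=2, y=3) -> (x=2, y=2) -> (x=2, y=1)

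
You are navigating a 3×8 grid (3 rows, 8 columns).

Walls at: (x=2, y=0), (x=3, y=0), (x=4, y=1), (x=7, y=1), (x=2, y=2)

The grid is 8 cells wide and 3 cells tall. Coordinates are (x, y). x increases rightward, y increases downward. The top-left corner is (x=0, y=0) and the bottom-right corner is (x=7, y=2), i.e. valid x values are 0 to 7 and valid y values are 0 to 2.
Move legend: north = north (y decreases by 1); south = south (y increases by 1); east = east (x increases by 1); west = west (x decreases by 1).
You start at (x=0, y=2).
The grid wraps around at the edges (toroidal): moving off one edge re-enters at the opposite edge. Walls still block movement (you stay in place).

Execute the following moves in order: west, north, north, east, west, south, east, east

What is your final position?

Start: (x=0, y=2)
  west (west): (x=0, y=2) -> (x=7, y=2)
  north (north): blocked, stay at (x=7, y=2)
  north (north): blocked, stay at (x=7, y=2)
  east (east): (x=7, y=2) -> (x=0, y=2)
  west (west): (x=0, y=2) -> (x=7, y=2)
  south (south): (x=7, y=2) -> (x=7, y=0)
  east (east): (x=7, y=0) -> (x=0, y=0)
  east (east): (x=0, y=0) -> (x=1, y=0)
Final: (x=1, y=0)

Answer: Final position: (x=1, y=0)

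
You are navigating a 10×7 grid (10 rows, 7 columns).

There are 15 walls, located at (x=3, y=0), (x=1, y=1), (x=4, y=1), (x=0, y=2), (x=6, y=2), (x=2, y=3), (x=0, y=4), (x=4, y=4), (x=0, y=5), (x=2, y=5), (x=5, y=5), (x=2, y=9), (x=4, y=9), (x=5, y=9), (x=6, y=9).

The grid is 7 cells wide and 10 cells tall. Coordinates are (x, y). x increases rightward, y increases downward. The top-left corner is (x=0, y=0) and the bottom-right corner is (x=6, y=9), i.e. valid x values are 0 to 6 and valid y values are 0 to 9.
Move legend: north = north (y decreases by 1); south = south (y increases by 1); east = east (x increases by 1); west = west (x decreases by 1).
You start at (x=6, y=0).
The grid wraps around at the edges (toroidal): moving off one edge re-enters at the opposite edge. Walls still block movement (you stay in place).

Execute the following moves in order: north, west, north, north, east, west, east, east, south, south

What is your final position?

Start: (x=6, y=0)
  north (north): blocked, stay at (x=6, y=0)
  west (west): (x=6, y=0) -> (x=5, y=0)
  north (north): blocked, stay at (x=5, y=0)
  north (north): blocked, stay at (x=5, y=0)
  east (east): (x=5, y=0) -> (x=6, y=0)
  west (west): (x=6, y=0) -> (x=5, y=0)
  east (east): (x=5, y=0) -> (x=6, y=0)
  east (east): (x=6, y=0) -> (x=0, y=0)
  south (south): (x=0, y=0) -> (x=0, y=1)
  south (south): blocked, stay at (x=0, y=1)
Final: (x=0, y=1)

Answer: Final position: (x=0, y=1)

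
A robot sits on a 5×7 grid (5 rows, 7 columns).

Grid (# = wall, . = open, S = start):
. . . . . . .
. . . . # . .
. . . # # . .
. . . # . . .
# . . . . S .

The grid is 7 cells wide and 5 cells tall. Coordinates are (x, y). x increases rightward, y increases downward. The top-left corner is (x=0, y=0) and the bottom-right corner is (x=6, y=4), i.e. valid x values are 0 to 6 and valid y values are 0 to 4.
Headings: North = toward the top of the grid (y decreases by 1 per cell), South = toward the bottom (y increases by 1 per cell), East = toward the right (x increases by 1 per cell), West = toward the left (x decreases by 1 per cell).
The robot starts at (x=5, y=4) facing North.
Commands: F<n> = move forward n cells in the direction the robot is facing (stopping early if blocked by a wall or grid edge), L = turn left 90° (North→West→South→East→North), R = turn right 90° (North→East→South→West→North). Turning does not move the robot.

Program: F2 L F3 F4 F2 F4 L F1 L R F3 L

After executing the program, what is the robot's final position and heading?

Start: (x=5, y=4), facing North
  F2: move forward 2, now at (x=5, y=2)
  L: turn left, now facing West
  F3: move forward 0/3 (blocked), now at (x=5, y=2)
  F4: move forward 0/4 (blocked), now at (x=5, y=2)
  F2: move forward 0/2 (blocked), now at (x=5, y=2)
  F4: move forward 0/4 (blocked), now at (x=5, y=2)
  L: turn left, now facing South
  F1: move forward 1, now at (x=5, y=3)
  L: turn left, now facing East
  R: turn right, now facing South
  F3: move forward 1/3 (blocked), now at (x=5, y=4)
  L: turn left, now facing East
Final: (x=5, y=4), facing East

Answer: Final position: (x=5, y=4), facing East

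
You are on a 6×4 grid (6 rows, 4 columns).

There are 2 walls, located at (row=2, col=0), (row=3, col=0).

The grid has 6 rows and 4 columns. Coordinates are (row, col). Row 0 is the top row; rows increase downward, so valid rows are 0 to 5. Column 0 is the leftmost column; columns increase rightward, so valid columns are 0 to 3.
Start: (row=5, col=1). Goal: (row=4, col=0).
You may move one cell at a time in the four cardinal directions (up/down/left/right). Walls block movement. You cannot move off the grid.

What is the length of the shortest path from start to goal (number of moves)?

BFS from (row=5, col=1) until reaching (row=4, col=0):
  Distance 0: (row=5, col=1)
  Distance 1: (row=4, col=1), (row=5, col=0), (row=5, col=2)
  Distance 2: (row=3, col=1), (row=4, col=0), (row=4, col=2), (row=5, col=3)  <- goal reached here
One shortest path (2 moves): (row=5, col=1) -> (row=5, col=0) -> (row=4, col=0)

Answer: Shortest path length: 2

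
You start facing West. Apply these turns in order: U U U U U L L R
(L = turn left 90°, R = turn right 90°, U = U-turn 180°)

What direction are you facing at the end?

Start: West
  U (U-turn (180°)) -> East
  U (U-turn (180°)) -> West
  U (U-turn (180°)) -> East
  U (U-turn (180°)) -> West
  U (U-turn (180°)) -> East
  L (left (90° counter-clockwise)) -> North
  L (left (90° counter-clockwise)) -> West
  R (right (90° clockwise)) -> North
Final: North

Answer: Final heading: North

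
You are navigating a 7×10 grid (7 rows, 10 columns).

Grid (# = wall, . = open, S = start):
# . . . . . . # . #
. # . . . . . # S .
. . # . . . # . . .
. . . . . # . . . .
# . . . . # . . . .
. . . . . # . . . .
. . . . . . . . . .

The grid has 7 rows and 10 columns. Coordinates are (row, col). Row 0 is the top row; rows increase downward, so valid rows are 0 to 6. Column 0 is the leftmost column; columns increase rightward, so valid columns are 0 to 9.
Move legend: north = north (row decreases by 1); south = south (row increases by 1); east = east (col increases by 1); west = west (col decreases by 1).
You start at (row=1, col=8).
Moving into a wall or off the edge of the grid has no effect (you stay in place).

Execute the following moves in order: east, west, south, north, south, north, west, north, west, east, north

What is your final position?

Answer: Final position: (row=0, col=8)

Derivation:
Start: (row=1, col=8)
  east (east): (row=1, col=8) -> (row=1, col=9)
  west (west): (row=1, col=9) -> (row=1, col=8)
  south (south): (row=1, col=8) -> (row=2, col=8)
  north (north): (row=2, col=8) -> (row=1, col=8)
  south (south): (row=1, col=8) -> (row=2, col=8)
  north (north): (row=2, col=8) -> (row=1, col=8)
  west (west): blocked, stay at (row=1, col=8)
  north (north): (row=1, col=8) -> (row=0, col=8)
  west (west): blocked, stay at (row=0, col=8)
  east (east): blocked, stay at (row=0, col=8)
  north (north): blocked, stay at (row=0, col=8)
Final: (row=0, col=8)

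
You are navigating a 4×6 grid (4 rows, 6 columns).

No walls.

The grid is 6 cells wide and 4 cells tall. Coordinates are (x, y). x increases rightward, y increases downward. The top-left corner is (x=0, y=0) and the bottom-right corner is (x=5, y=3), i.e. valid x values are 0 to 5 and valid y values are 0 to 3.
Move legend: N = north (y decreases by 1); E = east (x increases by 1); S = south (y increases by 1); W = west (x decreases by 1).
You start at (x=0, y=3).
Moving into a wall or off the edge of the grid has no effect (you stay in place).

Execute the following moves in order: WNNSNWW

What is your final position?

Start: (x=0, y=3)
  W (west): blocked, stay at (x=0, y=3)
  N (north): (x=0, y=3) -> (x=0, y=2)
  N (north): (x=0, y=2) -> (x=0, y=1)
  S (south): (x=0, y=1) -> (x=0, y=2)
  N (north): (x=0, y=2) -> (x=0, y=1)
  W (west): blocked, stay at (x=0, y=1)
  W (west): blocked, stay at (x=0, y=1)
Final: (x=0, y=1)

Answer: Final position: (x=0, y=1)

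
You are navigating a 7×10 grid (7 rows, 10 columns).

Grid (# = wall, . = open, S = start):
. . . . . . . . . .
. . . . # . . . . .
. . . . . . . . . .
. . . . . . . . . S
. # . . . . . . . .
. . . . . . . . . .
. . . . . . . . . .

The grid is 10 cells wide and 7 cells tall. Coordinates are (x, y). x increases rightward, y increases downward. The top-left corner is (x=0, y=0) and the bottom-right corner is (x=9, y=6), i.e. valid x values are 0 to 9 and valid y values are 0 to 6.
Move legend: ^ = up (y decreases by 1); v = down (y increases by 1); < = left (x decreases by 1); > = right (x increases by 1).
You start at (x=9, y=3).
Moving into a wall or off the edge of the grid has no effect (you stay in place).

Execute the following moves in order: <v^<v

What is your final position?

Start: (x=9, y=3)
  < (left): (x=9, y=3) -> (x=8, y=3)
  v (down): (x=8, y=3) -> (x=8, y=4)
  ^ (up): (x=8, y=4) -> (x=8, y=3)
  < (left): (x=8, y=3) -> (x=7, y=3)
  v (down): (x=7, y=3) -> (x=7, y=4)
Final: (x=7, y=4)

Answer: Final position: (x=7, y=4)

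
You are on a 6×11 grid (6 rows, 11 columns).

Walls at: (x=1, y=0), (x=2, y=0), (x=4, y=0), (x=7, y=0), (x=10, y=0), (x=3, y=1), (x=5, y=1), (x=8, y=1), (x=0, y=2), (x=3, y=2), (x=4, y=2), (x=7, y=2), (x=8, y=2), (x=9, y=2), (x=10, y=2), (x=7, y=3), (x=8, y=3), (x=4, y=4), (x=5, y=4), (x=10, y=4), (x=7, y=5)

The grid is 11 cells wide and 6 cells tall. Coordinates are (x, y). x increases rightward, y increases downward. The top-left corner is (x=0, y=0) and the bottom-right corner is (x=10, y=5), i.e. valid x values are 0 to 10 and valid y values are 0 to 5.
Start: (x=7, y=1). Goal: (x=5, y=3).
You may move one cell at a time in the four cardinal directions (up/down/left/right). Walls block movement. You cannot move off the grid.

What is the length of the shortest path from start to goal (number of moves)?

Answer: Shortest path length: 4

Derivation:
BFS from (x=7, y=1) until reaching (x=5, y=3):
  Distance 0: (x=7, y=1)
  Distance 1: (x=6, y=1)
  Distance 2: (x=6, y=0), (x=6, y=2)
  Distance 3: (x=5, y=0), (x=5, y=2), (x=6, y=3)
  Distance 4: (x=5, y=3), (x=6, y=4)  <- goal reached here
One shortest path (4 moves): (x=7, y=1) -> (x=6, y=1) -> (x=6, y=2) -> (x=5, y=2) -> (x=5, y=3)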